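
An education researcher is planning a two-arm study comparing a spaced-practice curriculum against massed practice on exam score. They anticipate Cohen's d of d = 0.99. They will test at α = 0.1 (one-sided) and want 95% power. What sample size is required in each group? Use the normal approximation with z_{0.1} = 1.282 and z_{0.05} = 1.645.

For two independent groups with equal n: n = 2·((z_{α} + z_β) / d)².
z_{α} + z_β = 1.282 + 1.645 = 2.927.
n = 2 × (2.927 / 0.99)² = 2 × 2.957² = 2 × 8.74 = 17.5.
Round up to the next whole participant.

n = 18 per group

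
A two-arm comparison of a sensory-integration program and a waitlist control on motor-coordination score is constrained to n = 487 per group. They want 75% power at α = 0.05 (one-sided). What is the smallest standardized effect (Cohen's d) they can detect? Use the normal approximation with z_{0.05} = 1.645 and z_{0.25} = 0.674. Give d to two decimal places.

For two independent groups of n = 487 each: d_min = (z_{α} + z_β)·√(2/n).
z-sum = 1.645 + 0.674 = 2.319.
d_min = 2.319 × √(2/487) = 2.319 × 0.0641 = 0.149.

d_min ≈ 0.15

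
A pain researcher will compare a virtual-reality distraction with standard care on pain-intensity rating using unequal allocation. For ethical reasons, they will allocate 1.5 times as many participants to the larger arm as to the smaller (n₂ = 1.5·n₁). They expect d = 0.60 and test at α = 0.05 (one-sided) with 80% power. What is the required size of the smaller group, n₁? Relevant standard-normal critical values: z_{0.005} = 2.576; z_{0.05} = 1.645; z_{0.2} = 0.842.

With allocation ratio k = n₂/n₁ = 1.5, Var(x̄₁−x̄₂) = σ²(1/n₁ + 1/(k·n₁)) = σ²·(k+1)/(k·n₁).
So n₁ = (1 + 1/k)·((z_{α} + z_β)/d)² = 1.667 × (2.487/0.60)².
n₁ = 1.667 × 17.18 = 28.6.
Round up: n₁ = 29, giving n₂ = ⌈1.5 × 29⌉ = ⌈43.5⌉ = 44.

n₁ = 29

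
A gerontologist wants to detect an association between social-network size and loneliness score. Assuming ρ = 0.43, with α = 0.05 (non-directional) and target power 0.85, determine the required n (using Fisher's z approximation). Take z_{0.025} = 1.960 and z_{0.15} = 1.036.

n = 46

Fisher's z: C = ½·ln((1+r)/(1−r)) = ½·ln(2.5088) = 0.4599.
n = ((z_{α/2} + z_β)/C)² + 3.
(1.960 + 1.036) / 0.4599 = 2.996 / 0.4599 = 6.514.
n = 6.514² + 3 = 42.44 + 3 = 45.4.
Round up.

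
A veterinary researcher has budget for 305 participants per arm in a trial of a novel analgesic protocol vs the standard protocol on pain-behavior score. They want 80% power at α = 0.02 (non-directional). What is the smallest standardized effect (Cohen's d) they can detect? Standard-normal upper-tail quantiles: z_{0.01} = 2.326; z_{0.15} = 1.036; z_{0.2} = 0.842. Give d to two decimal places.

For two independent groups of n = 305 each: d_min = (z_{α/2} + z_β)·√(2/n).
z-sum = 2.326 + 0.842 = 3.168.
d_min = 3.168 × √(2/305) = 3.168 × 0.0810 = 0.257.

d_min ≈ 0.26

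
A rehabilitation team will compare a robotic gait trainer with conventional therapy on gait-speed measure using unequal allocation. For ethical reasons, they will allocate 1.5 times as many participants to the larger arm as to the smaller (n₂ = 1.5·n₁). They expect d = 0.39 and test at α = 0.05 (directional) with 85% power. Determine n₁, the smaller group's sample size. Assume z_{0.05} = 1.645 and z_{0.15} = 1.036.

n₁ = 79

With allocation ratio k = n₂/n₁ = 1.5, Var(x̄₁−x̄₂) = σ²(1/n₁ + 1/(k·n₁)) = σ²·(k+1)/(k·n₁).
So n₁ = (1 + 1/k)·((z_{α} + z_β)/d)² = 1.667 × (2.681/0.39)².
n₁ = 1.667 × 47.26 = 78.8.
Round up: n₁ = 79, giving n₂ = ⌈1.5 × 79⌉ = ⌈118.5⌉ = 119.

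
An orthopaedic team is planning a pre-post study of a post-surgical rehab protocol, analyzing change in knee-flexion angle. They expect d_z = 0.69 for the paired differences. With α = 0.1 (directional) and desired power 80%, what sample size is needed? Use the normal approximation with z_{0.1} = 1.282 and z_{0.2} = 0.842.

For a paired (one-sample on differences) test: n = ((z_{α} + z_β) / d)².
z_{α} + z_β = 1.282 + 0.842 = 2.124.
n = (2.124 / 0.69)² = 3.078² = 9.48.
Round up.

n = 10 pairs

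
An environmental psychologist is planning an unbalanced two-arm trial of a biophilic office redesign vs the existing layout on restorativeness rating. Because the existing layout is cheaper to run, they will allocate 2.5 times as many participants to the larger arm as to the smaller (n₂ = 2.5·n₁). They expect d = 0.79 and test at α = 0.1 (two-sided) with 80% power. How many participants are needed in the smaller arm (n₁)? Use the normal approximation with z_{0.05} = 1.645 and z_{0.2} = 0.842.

n₁ = 14

With allocation ratio k = n₂/n₁ = 2.5, Var(x̄₁−x̄₂) = σ²(1/n₁ + 1/(k·n₁)) = σ²·(k+1)/(k·n₁).
So n₁ = (1 + 1/k)·((z_{α/2} + z_β)/d)² = 1.400 × (2.487/0.79)².
n₁ = 1.400 × 9.91 = 13.9.
Round up: n₁ = 14, giving n₂ = 2.5 × 14 = 35.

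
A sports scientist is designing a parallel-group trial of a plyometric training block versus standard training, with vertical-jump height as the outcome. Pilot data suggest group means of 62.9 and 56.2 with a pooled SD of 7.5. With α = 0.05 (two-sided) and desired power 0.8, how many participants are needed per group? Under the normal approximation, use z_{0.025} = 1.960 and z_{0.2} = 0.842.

Cohen's d = |M₁ − M₂| / SD_pooled = |62.9 − 56.2| / 7.5 = 6.7 / 7.5 = 0.893.
For two independent groups with equal n: n = 2·((z_{α/2} + z_β) / d)².
z_{α/2} + z_β = 1.960 + 0.842 = 2.802.
n = 2 × (2.802 / 0.893)² = 2 × 3.138² = 2 × 9.85 = 19.7.
Round up to the next whole participant.

n = 20 per group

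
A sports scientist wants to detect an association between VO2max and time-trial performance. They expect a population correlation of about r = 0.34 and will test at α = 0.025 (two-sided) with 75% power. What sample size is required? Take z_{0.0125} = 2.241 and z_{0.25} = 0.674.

Fisher's z: C = ½·ln((1+r)/(1−r)) = ½·ln(2.0303) = 0.3541.
n = ((z_{α/2} + z_β)/C)² + 3.
(2.241 + 0.674) / 0.3541 = 2.915 / 0.3541 = 8.232.
n = 8.232² + 3 = 67.77 + 3 = 70.8.
Round up.

n = 71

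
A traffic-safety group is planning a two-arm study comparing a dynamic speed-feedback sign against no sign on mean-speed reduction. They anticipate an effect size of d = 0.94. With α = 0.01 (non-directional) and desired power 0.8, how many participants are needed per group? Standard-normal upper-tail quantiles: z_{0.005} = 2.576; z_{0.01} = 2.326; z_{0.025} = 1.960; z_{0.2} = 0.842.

n = 27 per group

For two independent groups with equal n: n = 2·((z_{α/2} + z_β) / d)².
z_{α/2} + z_β = 2.576 + 0.842 = 3.418.
n = 2 × (3.418 / 0.94)² = 2 × 3.636² = 2 × 13.22 = 26.4.
Round up to the next whole participant.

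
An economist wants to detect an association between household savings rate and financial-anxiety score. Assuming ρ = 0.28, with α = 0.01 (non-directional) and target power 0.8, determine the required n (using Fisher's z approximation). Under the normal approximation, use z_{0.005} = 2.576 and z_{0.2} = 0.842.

n = 145

Fisher's z: C = ½·ln((1+r)/(1−r)) = ½·ln(1.7778) = 0.2877.
n = ((z_{α/2} + z_β)/C)² + 3.
(2.576 + 0.842) / 0.2877 = 3.418 / 0.2877 = 11.880.
n = 11.880² + 3 = 141.14 + 3 = 144.1.
Round up.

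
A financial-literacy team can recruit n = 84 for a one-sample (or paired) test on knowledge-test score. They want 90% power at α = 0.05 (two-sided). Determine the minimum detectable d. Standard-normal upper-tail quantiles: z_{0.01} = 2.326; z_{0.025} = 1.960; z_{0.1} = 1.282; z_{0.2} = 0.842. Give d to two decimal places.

For a single sample (or paired design) of n = 84: d_min = (z_{α/2} + z_β)/√n.
z-sum = 1.960 + 1.282 = 3.242.
d_min = 3.242 / √84 = 3.242 / 9.165 = 0.354.

d_min ≈ 0.35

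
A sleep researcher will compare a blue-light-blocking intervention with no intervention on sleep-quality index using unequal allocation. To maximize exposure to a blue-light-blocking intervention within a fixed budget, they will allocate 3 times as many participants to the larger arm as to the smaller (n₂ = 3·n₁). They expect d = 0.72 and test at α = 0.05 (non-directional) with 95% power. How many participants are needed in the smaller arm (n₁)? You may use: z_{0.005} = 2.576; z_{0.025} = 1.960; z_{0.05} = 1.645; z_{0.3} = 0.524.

With allocation ratio k = n₂/n₁ = 3, Var(x̄₁−x̄₂) = σ²(1/n₁ + 1/(k·n₁)) = σ²·(k+1)/(k·n₁).
So n₁ = (1 + 1/k)·((z_{α/2} + z_β)/d)² = 1.333 × (3.605/0.72)².
n₁ = 1.333 × 25.07 = 33.4.
Round up: n₁ = 34, giving n₂ = 3 × 34 = 102.

n₁ = 34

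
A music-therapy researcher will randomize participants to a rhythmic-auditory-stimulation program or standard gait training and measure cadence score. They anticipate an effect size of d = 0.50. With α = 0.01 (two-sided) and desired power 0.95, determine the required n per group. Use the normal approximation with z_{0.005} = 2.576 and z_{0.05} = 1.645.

n = 143 per group

For two independent groups with equal n: n = 2·((z_{α/2} + z_β) / d)².
z_{α/2} + z_β = 2.576 + 1.645 = 4.221.
n = 2 × (4.221 / 0.50)² = 2 × 8.442² = 2 × 71.27 = 142.5.
Round up to the next whole participant.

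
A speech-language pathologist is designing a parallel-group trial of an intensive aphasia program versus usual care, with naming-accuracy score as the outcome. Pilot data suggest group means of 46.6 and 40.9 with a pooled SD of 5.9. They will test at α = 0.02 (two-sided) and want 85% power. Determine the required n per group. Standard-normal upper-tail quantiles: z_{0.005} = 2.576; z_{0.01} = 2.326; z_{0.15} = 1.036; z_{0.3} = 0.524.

Cohen's d = |M₁ − M₂| / SD_pooled = |46.6 − 40.9| / 5.9 = 5.7 / 5.9 = 0.966.
For two independent groups with equal n: n = 2·((z_{α/2} + z_β) / d)².
z_{α/2} + z_β = 2.326 + 1.036 = 3.362.
n = 2 × (3.362 / 0.966)² = 2 × 3.480² = 2 × 12.11 = 24.2.
Round up to the next whole participant.

n = 25 per group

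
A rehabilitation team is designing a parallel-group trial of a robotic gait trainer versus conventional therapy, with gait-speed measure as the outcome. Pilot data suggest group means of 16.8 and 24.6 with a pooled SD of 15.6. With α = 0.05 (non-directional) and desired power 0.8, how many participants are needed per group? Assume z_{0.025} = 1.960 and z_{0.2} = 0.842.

Cohen's d = |M₁ − M₂| / SD_pooled = |16.8 − 24.6| / 15.6 = 7.8 / 15.6 = 0.500.
For two independent groups with equal n: n = 2·((z_{α/2} + z_β) / d)².
z_{α/2} + z_β = 1.960 + 0.842 = 2.802.
n = 2 × (2.802 / 0.500)² = 2 × 5.604² = 2 × 31.40 = 62.8.
Round up to the next whole participant.

n = 63 per group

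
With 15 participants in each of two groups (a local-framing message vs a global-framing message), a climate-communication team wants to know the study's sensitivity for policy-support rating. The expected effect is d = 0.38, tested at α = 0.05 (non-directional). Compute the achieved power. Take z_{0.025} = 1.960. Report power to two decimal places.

For two equal groups, power = Φ(d·√(n/2) − z_{α/2}).
d·√(n/2) = 0.38 × √(15/2) = 0.38 × 2.739 = 1.041.
z_β = 1.041 − 1.960 = -0.919.
Power = Φ(-0.919) = 0.179.

power ≈ 0.18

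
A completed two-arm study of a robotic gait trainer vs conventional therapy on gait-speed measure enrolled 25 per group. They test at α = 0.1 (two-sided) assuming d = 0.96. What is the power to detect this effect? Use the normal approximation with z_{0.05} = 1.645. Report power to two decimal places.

For two equal groups, power = Φ(d·√(n/2) − z_{α/2}).
d·√(n/2) = 0.96 × √(25/2) = 0.96 × 3.536 = 3.394.
z_β = 3.394 − 1.645 = 1.749.
Power = Φ(1.749) = 0.960.

power ≈ 0.96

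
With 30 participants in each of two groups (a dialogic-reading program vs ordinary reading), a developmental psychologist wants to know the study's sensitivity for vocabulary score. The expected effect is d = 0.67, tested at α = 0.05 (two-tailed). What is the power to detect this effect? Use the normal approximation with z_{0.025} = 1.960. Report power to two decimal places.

For two equal groups, power = Φ(d·√(n/2) − z_{α/2}).
d·√(n/2) = 0.67 × √(30/2) = 0.67 × 3.873 = 2.595.
z_β = 2.595 − 1.960 = 0.635.
Power = Φ(0.635) = 0.737.

power ≈ 0.74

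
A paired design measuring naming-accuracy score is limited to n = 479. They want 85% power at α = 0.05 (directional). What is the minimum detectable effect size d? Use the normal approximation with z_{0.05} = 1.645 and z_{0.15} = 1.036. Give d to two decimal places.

d_min ≈ 0.12

For a single sample (or paired design) of n = 479: d_min = (z_{α} + z_β)/√n.
z-sum = 1.645 + 1.036 = 2.681.
d_min = 2.681 / √479 = 2.681 / 21.886 = 0.122.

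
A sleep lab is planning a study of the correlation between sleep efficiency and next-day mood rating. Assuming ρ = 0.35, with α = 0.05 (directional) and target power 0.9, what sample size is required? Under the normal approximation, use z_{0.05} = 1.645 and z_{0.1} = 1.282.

Fisher's z: C = ½·ln((1+r)/(1−r)) = ½·ln(2.0769) = 0.3654.
n = ((z_{α} + z_β)/C)² + 3.
(1.645 + 1.282) / 0.3654 = 2.927 / 0.3654 = 8.010.
n = 8.010² + 3 = 64.17 + 3 = 67.2.
Round up.

n = 68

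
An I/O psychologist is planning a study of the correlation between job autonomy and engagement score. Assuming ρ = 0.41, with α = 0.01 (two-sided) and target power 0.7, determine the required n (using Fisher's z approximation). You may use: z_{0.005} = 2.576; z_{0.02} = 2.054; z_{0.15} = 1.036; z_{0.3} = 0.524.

n = 54

Fisher's z: C = ½·ln((1+r)/(1−r)) = ½·ln(2.3898) = 0.4356.
n = ((z_{α/2} + z_β)/C)² + 3.
(2.576 + 0.524) / 0.4356 = 3.100 / 0.4356 = 7.117.
n = 7.117² + 3 = 50.65 + 3 = 53.6.
Round up.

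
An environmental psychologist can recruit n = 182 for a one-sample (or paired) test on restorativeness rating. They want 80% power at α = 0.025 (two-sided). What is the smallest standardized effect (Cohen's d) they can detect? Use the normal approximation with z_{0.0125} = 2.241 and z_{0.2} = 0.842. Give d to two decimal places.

For a single sample (or paired design) of n = 182: d_min = (z_{α/2} + z_β)/√n.
z-sum = 2.241 + 0.842 = 3.083.
d_min = 3.083 / √182 = 3.083 / 13.491 = 0.229.

d_min ≈ 0.23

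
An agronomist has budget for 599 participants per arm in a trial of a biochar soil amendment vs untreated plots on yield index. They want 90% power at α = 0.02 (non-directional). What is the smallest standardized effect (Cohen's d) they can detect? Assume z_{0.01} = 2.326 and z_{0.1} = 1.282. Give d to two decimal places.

For two independent groups of n = 599 each: d_min = (z_{α/2} + z_β)·√(2/n).
z-sum = 2.326 + 1.282 = 3.608.
d_min = 3.608 × √(2/599) = 3.608 × 0.0578 = 0.208.

d_min ≈ 0.21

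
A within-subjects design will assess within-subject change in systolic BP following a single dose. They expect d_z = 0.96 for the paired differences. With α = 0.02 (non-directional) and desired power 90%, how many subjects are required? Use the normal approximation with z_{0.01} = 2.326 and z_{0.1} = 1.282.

For a paired (one-sample on differences) test: n = ((z_{α/2} + z_β) / d)².
z_{α/2} + z_β = 2.326 + 1.282 = 3.608.
n = (3.608 / 0.96)² = 3.758² = 14.13.
Round up.

n = 15 pairs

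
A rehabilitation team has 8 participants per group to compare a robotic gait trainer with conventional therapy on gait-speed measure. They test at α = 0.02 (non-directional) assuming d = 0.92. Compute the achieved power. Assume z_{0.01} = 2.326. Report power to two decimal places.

For two equal groups, power = Φ(d·√(n/2) − z_{α/2}).
d·√(n/2) = 0.92 × √(8/2) = 0.92 × 2.000 = 1.840.
z_β = 1.840 − 2.326 = -0.486.
Power = Φ(-0.486) = 0.313.

power ≈ 0.31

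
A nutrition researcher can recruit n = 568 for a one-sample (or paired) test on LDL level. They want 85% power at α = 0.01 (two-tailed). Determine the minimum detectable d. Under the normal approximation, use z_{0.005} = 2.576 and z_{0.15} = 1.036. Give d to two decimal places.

For a single sample (or paired design) of n = 568: d_min = (z_{α/2} + z_β)/√n.
z-sum = 2.576 + 1.036 = 3.612.
d_min = 3.612 / √568 = 3.612 / 23.833 = 0.152.

d_min ≈ 0.15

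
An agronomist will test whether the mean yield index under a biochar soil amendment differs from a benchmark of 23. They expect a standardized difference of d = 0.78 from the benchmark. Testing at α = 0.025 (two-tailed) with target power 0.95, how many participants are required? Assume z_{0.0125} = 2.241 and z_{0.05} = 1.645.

For a one-sample test: n = ((z_{α/2} + z_β) / d)².
z_{α/2} + z_β = 2.241 + 1.645 = 3.886.
n = (3.886 / 0.78)² = 4.982² = 24.82.
Round up.

n = 25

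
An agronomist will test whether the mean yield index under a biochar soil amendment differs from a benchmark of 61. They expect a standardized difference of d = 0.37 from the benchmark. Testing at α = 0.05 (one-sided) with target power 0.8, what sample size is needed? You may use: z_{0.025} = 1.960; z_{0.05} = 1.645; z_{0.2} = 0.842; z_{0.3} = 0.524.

n = 46

For a one-sample test: n = ((z_{α} + z_β) / d)².
z_{α} + z_β = 1.645 + 0.842 = 2.487.
n = (2.487 / 0.37)² = 6.722² = 45.18.
Round up.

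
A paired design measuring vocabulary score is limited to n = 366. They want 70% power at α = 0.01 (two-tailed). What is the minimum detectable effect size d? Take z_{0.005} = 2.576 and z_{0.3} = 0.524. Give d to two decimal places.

d_min ≈ 0.16

For a single sample (or paired design) of n = 366: d_min = (z_{α/2} + z_β)/√n.
z-sum = 2.576 + 0.524 = 3.100.
d_min = 3.100 / √366 = 3.100 / 19.131 = 0.162.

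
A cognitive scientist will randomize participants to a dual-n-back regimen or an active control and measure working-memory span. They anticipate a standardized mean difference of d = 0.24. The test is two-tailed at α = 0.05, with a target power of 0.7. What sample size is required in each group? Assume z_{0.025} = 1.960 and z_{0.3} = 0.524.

For two independent groups with equal n: n = 2·((z_{α/2} + z_β) / d)².
z_{α/2} + z_β = 1.960 + 0.524 = 2.484.
n = 2 × (2.484 / 0.24)² = 2 × 10.350² = 2 × 107.12 = 214.2.
Round up to the next whole participant.

n = 215 per group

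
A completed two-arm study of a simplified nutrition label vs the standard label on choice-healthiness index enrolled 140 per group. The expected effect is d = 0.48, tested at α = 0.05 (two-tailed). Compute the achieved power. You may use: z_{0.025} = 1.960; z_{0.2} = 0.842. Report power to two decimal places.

For two equal groups, power = Φ(d·√(n/2) − z_{α/2}).
d·√(n/2) = 0.48 × √(140/2) = 0.48 × 8.367 = 4.016.
z_β = 4.016 − 1.960 = 2.056.
Power = Φ(2.056) = 0.980.

power ≈ 0.98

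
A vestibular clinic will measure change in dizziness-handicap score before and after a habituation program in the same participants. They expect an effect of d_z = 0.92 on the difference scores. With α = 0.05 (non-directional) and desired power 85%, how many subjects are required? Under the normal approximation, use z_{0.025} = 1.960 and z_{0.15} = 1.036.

n = 11 pairs

For a paired (one-sample on differences) test: n = ((z_{α/2} + z_β) / d)².
z_{α/2} + z_β = 1.960 + 1.036 = 2.996.
n = (2.996 / 0.92)² = 3.257² = 10.60.
Round up.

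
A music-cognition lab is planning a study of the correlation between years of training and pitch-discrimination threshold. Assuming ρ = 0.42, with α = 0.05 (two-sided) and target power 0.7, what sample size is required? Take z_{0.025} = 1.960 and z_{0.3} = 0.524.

Fisher's z: C = ½·ln((1+r)/(1−r)) = ½·ln(2.4483) = 0.4477.
n = ((z_{α/2} + z_β)/C)² + 3.
(1.960 + 0.524) / 0.4477 = 2.484 / 0.4477 = 5.548.
n = 5.548² + 3 = 30.78 + 3 = 33.8.
Round up.

n = 34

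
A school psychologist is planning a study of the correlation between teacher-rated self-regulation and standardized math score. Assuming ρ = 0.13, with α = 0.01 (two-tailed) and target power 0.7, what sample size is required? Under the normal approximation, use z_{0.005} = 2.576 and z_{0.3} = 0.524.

Fisher's z: C = ½·ln((1+r)/(1−r)) = ½·ln(1.2989) = 0.1307.
n = ((z_{α/2} + z_β)/C)² + 3.
(2.576 + 0.524) / 0.1307 = 3.100 / 0.1307 = 23.718.
n = 23.718² + 3 = 562.56 + 3 = 565.6.
Round up.

n = 566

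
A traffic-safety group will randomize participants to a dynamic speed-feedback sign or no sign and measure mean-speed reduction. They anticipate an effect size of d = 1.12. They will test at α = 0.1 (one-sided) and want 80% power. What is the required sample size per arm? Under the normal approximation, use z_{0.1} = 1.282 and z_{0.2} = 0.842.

n = 8 per group

For two independent groups with equal n: n = 2·((z_{α} + z_β) / d)².
z_{α} + z_β = 1.282 + 0.842 = 2.124.
n = 2 × (2.124 / 1.12)² = 2 × 1.896² = 2 × 3.60 = 7.2.
Round up to the next whole participant.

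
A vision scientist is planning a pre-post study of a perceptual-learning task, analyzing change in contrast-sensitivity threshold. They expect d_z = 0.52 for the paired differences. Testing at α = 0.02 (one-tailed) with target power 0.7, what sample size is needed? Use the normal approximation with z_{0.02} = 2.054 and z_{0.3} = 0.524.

n = 25 pairs

For a paired (one-sample on differences) test: n = ((z_{α} + z_β) / d)².
z_{α} + z_β = 2.054 + 0.524 = 2.578.
n = (2.578 / 0.52)² = 4.958² = 24.58.
Round up.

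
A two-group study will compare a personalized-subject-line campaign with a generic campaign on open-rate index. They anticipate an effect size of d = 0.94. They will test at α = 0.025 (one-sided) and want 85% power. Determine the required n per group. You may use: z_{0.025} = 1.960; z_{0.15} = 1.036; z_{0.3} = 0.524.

For two independent groups with equal n: n = 2·((z_{α} + z_β) / d)².
z_{α} + z_β = 1.960 + 1.036 = 2.996.
n = 2 × (2.996 / 0.94)² = 2 × 3.187² = 2 × 10.16 = 20.3.
Round up to the next whole participant.

n = 21 per group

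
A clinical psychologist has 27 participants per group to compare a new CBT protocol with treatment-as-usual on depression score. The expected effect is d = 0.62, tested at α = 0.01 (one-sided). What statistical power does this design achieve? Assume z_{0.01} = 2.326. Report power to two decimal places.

power ≈ 0.48

For two equal groups, power = Φ(d·√(n/2) − z_{α}).
d·√(n/2) = 0.62 × √(27/2) = 0.62 × 3.674 = 2.278.
z_β = 2.278 − 2.326 = -0.048.
Power = Φ(-0.048) = 0.481.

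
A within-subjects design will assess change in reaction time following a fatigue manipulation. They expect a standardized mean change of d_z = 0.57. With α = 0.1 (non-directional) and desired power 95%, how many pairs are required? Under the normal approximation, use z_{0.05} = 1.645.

n = 34 pairs

For a paired (one-sample on differences) test: n = ((z_{α/2} + z_β) / d)².
z_{α/2} + z_β = 1.645 + 1.645 = 3.290.
n = (3.290 / 0.57)² = 5.772² = 33.32.
Round up.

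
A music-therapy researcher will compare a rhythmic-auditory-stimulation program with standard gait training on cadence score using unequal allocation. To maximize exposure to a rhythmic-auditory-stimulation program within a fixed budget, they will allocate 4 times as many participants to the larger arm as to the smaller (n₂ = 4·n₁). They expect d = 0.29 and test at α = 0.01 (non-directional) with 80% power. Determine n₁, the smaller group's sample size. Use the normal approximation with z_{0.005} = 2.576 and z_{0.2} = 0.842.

With allocation ratio k = n₂/n₁ = 4, Var(x̄₁−x̄₂) = σ²(1/n₁ + 1/(k·n₁)) = σ²·(k+1)/(k·n₁).
So n₁ = (1 + 1/k)·((z_{α/2} + z_β)/d)² = 1.250 × (3.418/0.29)².
n₁ = 1.250 × 138.91 = 173.6.
Round up: n₁ = 174, giving n₂ = 4 × 174 = 696.

n₁ = 174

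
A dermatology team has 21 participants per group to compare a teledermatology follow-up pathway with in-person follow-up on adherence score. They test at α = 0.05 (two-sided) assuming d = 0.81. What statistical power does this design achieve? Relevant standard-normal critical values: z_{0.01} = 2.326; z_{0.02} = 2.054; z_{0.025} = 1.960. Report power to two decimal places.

For two equal groups, power = Φ(d·√(n/2) − z_{α/2}).
d·√(n/2) = 0.81 × √(21/2) = 0.81 × 3.240 = 2.625.
z_β = 2.625 − 1.960 = 0.665.
Power = Φ(0.665) = 0.747.

power ≈ 0.75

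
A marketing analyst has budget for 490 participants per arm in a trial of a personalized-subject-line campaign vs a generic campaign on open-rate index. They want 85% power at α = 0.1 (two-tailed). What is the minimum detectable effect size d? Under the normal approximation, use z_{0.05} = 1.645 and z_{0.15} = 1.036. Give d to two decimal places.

d_min ≈ 0.17

For two independent groups of n = 490 each: d_min = (z_{α/2} + z_β)·√(2/n).
z-sum = 1.645 + 1.036 = 2.681.
d_min = 2.681 × √(2/490) = 2.681 × 0.0639 = 0.171.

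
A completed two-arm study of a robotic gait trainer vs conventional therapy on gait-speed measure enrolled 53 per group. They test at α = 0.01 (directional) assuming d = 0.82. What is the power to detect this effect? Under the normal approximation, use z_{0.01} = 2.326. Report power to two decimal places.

power ≈ 0.97

For two equal groups, power = Φ(d·√(n/2) − z_{α}).
d·√(n/2) = 0.82 × √(53/2) = 0.82 × 5.148 = 4.221.
z_β = 4.221 − 2.326 = 1.895.
Power = Φ(1.895) = 0.971.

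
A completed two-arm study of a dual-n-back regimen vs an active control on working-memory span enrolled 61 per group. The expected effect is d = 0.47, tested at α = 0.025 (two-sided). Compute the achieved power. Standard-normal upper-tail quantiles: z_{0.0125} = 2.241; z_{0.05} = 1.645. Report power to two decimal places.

power ≈ 0.64

For two equal groups, power = Φ(d·√(n/2) − z_{α/2}).
d·√(n/2) = 0.47 × √(61/2) = 0.47 × 5.523 = 2.596.
z_β = 2.596 − 2.241 = 0.355.
Power = Φ(0.355) = 0.639.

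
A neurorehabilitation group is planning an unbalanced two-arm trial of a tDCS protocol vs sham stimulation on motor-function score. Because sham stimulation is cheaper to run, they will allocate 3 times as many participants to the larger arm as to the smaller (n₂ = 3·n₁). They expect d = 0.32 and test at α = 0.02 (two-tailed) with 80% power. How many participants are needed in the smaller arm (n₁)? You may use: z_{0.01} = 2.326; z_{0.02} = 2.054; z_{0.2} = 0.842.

With allocation ratio k = n₂/n₁ = 3, Var(x̄₁−x̄₂) = σ²(1/n₁ + 1/(k·n₁)) = σ²·(k+1)/(k·n₁).
So n₁ = (1 + 1/k)·((z_{α/2} + z_β)/d)² = 1.333 × (3.168/0.32)².
n₁ = 1.333 × 98.01 = 130.7.
Round up: n₁ = 131, giving n₂ = 3 × 131 = 393.

n₁ = 131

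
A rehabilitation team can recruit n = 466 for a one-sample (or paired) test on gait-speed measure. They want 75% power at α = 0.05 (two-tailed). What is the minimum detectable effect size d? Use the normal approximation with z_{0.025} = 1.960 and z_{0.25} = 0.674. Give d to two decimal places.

d_min ≈ 0.12

For a single sample (or paired design) of n = 466: d_min = (z_{α/2} + z_β)/√n.
z-sum = 1.960 + 0.674 = 2.634.
d_min = 2.634 / √466 = 2.634 / 21.587 = 0.122.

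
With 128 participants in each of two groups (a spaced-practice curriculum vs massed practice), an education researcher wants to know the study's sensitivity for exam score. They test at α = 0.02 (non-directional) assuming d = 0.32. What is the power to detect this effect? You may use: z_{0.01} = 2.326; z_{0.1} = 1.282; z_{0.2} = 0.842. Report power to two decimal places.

power ≈ 0.59

For two equal groups, power = Φ(d·√(n/2) − z_{α/2}).
d·√(n/2) = 0.32 × √(128/2) = 0.32 × 8.000 = 2.560.
z_β = 2.560 − 2.326 = 0.234.
Power = Φ(0.234) = 0.593.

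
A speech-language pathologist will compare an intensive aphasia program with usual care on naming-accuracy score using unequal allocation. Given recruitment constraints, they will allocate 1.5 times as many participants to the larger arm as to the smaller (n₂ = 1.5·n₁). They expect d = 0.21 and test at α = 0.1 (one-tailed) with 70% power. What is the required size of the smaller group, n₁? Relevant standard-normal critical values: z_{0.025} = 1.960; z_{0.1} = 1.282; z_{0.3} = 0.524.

n₁ = 124

With allocation ratio k = n₂/n₁ = 1.5, Var(x̄₁−x̄₂) = σ²(1/n₁ + 1/(k·n₁)) = σ²·(k+1)/(k·n₁).
So n₁ = (1 + 1/k)·((z_{α} + z_β)/d)² = 1.667 × (1.806/0.21)².
n₁ = 1.667 × 73.96 = 123.3.
Round up: n₁ = 124, giving n₂ = 1.5 × 124 = 186.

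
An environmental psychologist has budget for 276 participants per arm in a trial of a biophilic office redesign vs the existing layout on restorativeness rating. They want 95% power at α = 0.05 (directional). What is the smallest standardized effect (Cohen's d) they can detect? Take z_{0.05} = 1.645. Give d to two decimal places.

d_min ≈ 0.28

For two independent groups of n = 276 each: d_min = (z_{α} + z_β)·√(2/n).
z-sum = 1.645 + 1.645 = 3.290.
d_min = 3.290 × √(2/276) = 3.290 × 0.0851 = 0.280.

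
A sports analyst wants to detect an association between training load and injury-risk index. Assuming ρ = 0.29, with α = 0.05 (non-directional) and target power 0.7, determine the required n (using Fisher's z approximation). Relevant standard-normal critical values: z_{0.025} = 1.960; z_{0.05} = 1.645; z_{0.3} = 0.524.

Fisher's z: C = ½·ln((1+r)/(1−r)) = ½·ln(1.8169) = 0.2986.
n = ((z_{α/2} + z_β)/C)² + 3.
(1.960 + 0.524) / 0.2986 = 2.484 / 0.2986 = 8.319.
n = 8.319² + 3 = 69.20 + 3 = 72.2.
Round up.

n = 73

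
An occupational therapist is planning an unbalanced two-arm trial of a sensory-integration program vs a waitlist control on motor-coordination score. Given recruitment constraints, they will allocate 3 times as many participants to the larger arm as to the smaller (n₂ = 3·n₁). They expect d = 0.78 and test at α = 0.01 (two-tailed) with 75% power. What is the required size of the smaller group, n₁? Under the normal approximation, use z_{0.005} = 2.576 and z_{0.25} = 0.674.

With allocation ratio k = n₂/n₁ = 3, Var(x̄₁−x̄₂) = σ²(1/n₁ + 1/(k·n₁)) = σ²·(k+1)/(k·n₁).
So n₁ = (1 + 1/k)·((z_{α/2} + z_β)/d)² = 1.333 × (3.250/0.78)².
n₁ = 1.333 × 17.36 = 23.1.
Round up: n₁ = 24, giving n₂ = 3 × 24 = 72.

n₁ = 24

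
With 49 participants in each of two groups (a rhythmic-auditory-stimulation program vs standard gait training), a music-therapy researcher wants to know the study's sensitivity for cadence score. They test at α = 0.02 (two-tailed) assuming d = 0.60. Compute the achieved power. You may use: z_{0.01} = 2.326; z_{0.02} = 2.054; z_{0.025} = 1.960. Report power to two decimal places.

For two equal groups, power = Φ(d·√(n/2) − z_{α/2}).
d·√(n/2) = 0.60 × √(49/2) = 0.60 × 4.950 = 2.970.
z_β = 2.970 − 2.326 = 0.644.
Power = Φ(0.644) = 0.740.

power ≈ 0.74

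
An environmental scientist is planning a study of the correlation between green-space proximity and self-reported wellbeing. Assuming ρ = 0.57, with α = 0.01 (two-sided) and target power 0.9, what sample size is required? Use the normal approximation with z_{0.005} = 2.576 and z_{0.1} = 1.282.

Fisher's z: C = ½·ln((1+r)/(1−r)) = ½·ln(3.6512) = 0.6475.
n = ((z_{α/2} + z_β)/C)² + 3.
(2.576 + 1.282) / 0.6475 = 3.858 / 0.6475 = 5.958.
n = 5.958² + 3 = 35.50 + 3 = 38.5.
Round up.

n = 39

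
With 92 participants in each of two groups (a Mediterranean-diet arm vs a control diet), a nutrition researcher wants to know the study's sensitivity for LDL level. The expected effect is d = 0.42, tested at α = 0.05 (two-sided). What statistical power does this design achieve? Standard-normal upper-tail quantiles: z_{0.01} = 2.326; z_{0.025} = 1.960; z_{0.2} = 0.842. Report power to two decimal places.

power ≈ 0.81

For two equal groups, power = Φ(d·√(n/2) − z_{α/2}).
d·√(n/2) = 0.42 × √(92/2) = 0.42 × 6.782 = 2.849.
z_β = 2.849 − 1.960 = 0.889.
Power = Φ(0.889) = 0.813.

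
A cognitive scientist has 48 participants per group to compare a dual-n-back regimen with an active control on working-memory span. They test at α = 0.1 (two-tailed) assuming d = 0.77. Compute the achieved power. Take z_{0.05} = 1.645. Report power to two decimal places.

For two equal groups, power = Φ(d·√(n/2) − z_{α/2}).
d·√(n/2) = 0.77 × √(48/2) = 0.77 × 4.899 = 3.772.
z_β = 3.772 − 1.645 = 2.127.
Power = Φ(2.127) = 0.983.

power ≈ 0.98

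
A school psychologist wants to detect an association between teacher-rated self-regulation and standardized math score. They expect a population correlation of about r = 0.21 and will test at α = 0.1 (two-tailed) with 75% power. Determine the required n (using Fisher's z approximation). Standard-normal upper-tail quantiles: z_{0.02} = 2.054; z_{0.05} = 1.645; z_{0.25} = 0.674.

Fisher's z: C = ½·ln((1+r)/(1−r)) = ½·ln(1.5316) = 0.2132.
n = ((z_{α/2} + z_β)/C)² + 3.
(1.645 + 0.674) / 0.2132 = 2.319 / 0.2132 = 10.877.
n = 10.877² + 3 = 118.31 + 3 = 121.3.
Round up.

n = 122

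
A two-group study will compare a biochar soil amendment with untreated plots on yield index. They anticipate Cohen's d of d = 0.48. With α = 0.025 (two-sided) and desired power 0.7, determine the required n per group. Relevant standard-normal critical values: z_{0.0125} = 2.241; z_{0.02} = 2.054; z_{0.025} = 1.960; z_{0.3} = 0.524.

n = 67 per group

For two independent groups with equal n: n = 2·((z_{α/2} + z_β) / d)².
z_{α/2} + z_β = 2.241 + 0.524 = 2.765.
n = 2 × (2.765 / 0.48)² = 2 × 5.760² = 2 × 33.18 = 66.4.
Round up to the next whole participant.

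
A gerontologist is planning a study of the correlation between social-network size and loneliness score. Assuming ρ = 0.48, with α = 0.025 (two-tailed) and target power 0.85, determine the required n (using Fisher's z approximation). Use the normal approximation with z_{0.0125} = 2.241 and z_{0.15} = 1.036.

n = 43

Fisher's z: C = ½·ln((1+r)/(1−r)) = ½·ln(2.8462) = 0.5230.
n = ((z_{α/2} + z_β)/C)² + 3.
(2.241 + 1.036) / 0.5230 = 3.277 / 0.5230 = 6.266.
n = 6.266² + 3 = 39.26 + 3 = 42.3.
Round up.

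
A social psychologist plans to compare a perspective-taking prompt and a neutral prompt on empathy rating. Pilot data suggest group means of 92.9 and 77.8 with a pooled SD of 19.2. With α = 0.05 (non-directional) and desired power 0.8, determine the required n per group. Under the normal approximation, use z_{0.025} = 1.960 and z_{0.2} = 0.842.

n = 26 per group

Cohen's d = |M₁ − M₂| / SD_pooled = |92.9 − 77.8| / 19.2 = 15.1 / 19.2 = 0.786.
For two independent groups with equal n: n = 2·((z_{α/2} + z_β) / d)².
z_{α/2} + z_β = 1.960 + 0.842 = 2.802.
n = 2 × (2.802 / 0.786)² = 2 × 3.565² = 2 × 12.71 = 25.4.
Round up to the next whole participant.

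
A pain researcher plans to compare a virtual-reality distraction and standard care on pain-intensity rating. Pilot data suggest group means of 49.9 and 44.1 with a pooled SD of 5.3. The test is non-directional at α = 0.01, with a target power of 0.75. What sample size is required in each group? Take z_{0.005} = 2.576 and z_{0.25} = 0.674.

Cohen's d = |M₁ − M₂| / SD_pooled = |49.9 − 44.1| / 5.3 = 5.8 / 5.3 = 1.094.
For two independent groups with equal n: n = 2·((z_{α/2} + z_β) / d)².
z_{α/2} + z_β = 2.576 + 0.674 = 3.250.
n = 2 × (3.250 / 1.094)² = 2 × 2.971² = 2 × 8.83 = 17.7.
Round up to the next whole participant.

n = 18 per group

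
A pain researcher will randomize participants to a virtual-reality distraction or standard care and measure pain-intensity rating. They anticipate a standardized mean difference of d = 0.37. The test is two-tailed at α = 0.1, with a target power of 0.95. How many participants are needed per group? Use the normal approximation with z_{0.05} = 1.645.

n = 159 per group

For two independent groups with equal n: n = 2·((z_{α/2} + z_β) / d)².
z_{α/2} + z_β = 1.645 + 1.645 = 3.290.
n = 2 × (3.290 / 0.37)² = 2 × 8.892² = 2 × 79.07 = 158.1.
Round up to the next whole participant.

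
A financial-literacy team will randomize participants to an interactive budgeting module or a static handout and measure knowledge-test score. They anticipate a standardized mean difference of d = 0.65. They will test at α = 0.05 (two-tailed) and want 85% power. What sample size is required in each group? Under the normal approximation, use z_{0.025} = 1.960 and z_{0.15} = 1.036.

n = 43 per group

For two independent groups with equal n: n = 2·((z_{α/2} + z_β) / d)².
z_{α/2} + z_β = 1.960 + 1.036 = 2.996.
n = 2 × (2.996 / 0.65)² = 2 × 4.609² = 2 × 21.25 = 42.5.
Round up to the next whole participant.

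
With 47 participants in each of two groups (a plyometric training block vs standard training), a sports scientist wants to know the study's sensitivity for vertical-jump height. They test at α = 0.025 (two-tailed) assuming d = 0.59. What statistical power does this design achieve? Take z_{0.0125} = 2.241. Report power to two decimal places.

For two equal groups, power = Φ(d·√(n/2) − z_{α/2}).
d·√(n/2) = 0.59 × √(47/2) = 0.59 × 4.848 = 2.860.
z_β = 2.860 − 2.241 = 0.619.
Power = Φ(0.619) = 0.732.

power ≈ 0.73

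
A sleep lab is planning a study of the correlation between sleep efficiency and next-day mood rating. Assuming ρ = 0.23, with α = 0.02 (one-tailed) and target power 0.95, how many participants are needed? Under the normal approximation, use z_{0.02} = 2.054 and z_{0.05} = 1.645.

Fisher's z: C = ½·ln((1+r)/(1−r)) = ½·ln(1.5974) = 0.2342.
n = ((z_{α} + z_β)/C)² + 3.
(2.054 + 1.645) / 0.2342 = 3.699 / 0.2342 = 15.794.
n = 15.794² + 3 = 249.46 + 3 = 252.5.
Round up.

n = 253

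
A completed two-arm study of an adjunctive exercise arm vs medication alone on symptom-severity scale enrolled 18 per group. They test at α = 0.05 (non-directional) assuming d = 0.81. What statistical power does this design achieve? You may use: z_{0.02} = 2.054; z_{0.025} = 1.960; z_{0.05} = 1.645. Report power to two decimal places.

power ≈ 0.68

For two equal groups, power = Φ(d·√(n/2) − z_{α/2}).
d·√(n/2) = 0.81 × √(18/2) = 0.81 × 3.000 = 2.430.
z_β = 2.430 − 1.960 = 0.470.
Power = Φ(0.470) = 0.681.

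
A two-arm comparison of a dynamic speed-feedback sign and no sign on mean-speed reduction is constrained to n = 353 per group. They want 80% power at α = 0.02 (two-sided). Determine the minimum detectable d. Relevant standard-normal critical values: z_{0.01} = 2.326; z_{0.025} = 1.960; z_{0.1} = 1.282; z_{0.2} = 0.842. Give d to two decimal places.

d_min ≈ 0.24

For two independent groups of n = 353 each: d_min = (z_{α/2} + z_β)·√(2/n).
z-sum = 2.326 + 0.842 = 3.168.
d_min = 3.168 × √(2/353) = 3.168 × 0.0753 = 0.238.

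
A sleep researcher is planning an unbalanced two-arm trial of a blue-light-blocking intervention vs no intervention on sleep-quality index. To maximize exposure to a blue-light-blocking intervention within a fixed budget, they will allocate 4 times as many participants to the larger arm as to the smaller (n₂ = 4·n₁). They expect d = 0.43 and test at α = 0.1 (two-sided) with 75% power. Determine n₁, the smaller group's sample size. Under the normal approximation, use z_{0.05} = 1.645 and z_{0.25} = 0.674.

With allocation ratio k = n₂/n₁ = 4, Var(x̄₁−x̄₂) = σ²(1/n₁ + 1/(k·n₁)) = σ²·(k+1)/(k·n₁).
So n₁ = (1 + 1/k)·((z_{α/2} + z_β)/d)² = 1.250 × (2.319/0.43)².
n₁ = 1.250 × 29.08 = 36.4.
Round up: n₁ = 37, giving n₂ = 4 × 37 = 148.

n₁ = 37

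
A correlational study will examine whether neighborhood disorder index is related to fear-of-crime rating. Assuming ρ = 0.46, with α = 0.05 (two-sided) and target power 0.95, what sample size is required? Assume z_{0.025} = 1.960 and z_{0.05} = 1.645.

Fisher's z: C = ½·ln((1+r)/(1−r)) = ½·ln(2.7037) = 0.4973.
n = ((z_{α/2} + z_β)/C)² + 3.
(1.960 + 1.645) / 0.4973 = 3.605 / 0.4973 = 7.249.
n = 7.249² + 3 = 52.55 + 3 = 55.6.
Round up.

n = 56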